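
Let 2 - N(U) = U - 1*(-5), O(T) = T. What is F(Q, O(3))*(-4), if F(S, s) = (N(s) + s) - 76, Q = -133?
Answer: 316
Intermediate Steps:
N(U) = -3 - U (N(U) = 2 - (U - 1*(-5)) = 2 - (U + 5) = 2 - (5 + U) = 2 + (-5 - U) = -3 - U)
F(S, s) = -79 (F(S, s) = ((-3 - s) + s) - 76 = -3 - 76 = -79)
F(Q, O(3))*(-4) = -79*(-4) = 316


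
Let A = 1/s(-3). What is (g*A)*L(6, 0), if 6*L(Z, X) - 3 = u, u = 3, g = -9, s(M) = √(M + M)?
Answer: 3*I*√6/2 ≈ 3.6742*I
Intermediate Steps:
s(M) = √2*√M (s(M) = √(2*M) = √2*√M)
L(Z, X) = 1 (L(Z, X) = ½ + (⅙)*3 = ½ + ½ = 1)
A = -I*√6/6 (A = 1/(√2*√(-3)) = 1/(√2*(I*√3)) = 1/(I*√6) = -I*√6/6 ≈ -0.40825*I)
(g*A)*L(6, 0) = -(-3)*I*√6/2*1 = (3*I*√6/2)*1 = 3*I*√6/2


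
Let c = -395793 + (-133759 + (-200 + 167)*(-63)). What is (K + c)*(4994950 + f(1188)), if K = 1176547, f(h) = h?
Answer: 3242863276212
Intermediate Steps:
c = -527473 (c = -395793 + (-133759 - 33*(-63)) = -395793 + (-133759 + 2079) = -395793 - 131680 = -527473)
(K + c)*(4994950 + f(1188)) = (1176547 - 527473)*(4994950 + 1188) = 649074*4996138 = 3242863276212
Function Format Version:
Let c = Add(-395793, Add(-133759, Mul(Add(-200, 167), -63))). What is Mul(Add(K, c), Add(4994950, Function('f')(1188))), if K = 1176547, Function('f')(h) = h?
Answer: 3242863276212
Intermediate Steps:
c = -527473 (c = Add(-395793, Add(-133759, Mul(-33, -63))) = Add(-395793, Add(-133759, 2079)) = Add(-395793, -131680) = -527473)
Mul(Add(K, c), Add(4994950, Function('f')(1188))) = Mul(Add(1176547, -527473), Add(4994950, 1188)) = Mul(649074, 4996138) = 3242863276212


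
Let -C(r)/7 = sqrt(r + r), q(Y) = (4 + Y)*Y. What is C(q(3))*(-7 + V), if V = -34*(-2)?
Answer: -427*sqrt(42) ≈ -2767.3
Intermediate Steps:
q(Y) = Y*(4 + Y)
V = 68
C(r) = -7*sqrt(2)*sqrt(r) (C(r) = -7*sqrt(r + r) = -7*sqrt(2)*sqrt(r))
C(q(3))*(-7 + V) = (-7*sqrt(2)*sqrt(3*(4 + 3)))*(-7 + 68) = -7*sqrt(2)*sqrt(3*7)*61 = -7*sqrt(2)*sqrt(21)*61 = -7*sqrt(42)*61 = -427*sqrt(42)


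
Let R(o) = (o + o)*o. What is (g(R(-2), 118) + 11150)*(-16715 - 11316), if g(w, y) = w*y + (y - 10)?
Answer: -342034262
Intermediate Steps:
R(o) = 2*o² (R(o) = (2*o)*o = 2*o²)
g(w, y) = -10 + y + w*y (g(w, y) = w*y + (-10 + y) = -10 + y + w*y)
(g(R(-2), 118) + 11150)*(-16715 - 11316) = ((-10 + 118 + (2*(-2)²)*118) + 11150)*(-16715 - 11316) = ((-10 + 118 + (2*4)*118) + 11150)*(-28031) = ((-10 + 118 + 8*118) + 11150)*(-28031) = ((-10 + 118 + 944) + 11150)*(-28031) = (1052 + 11150)*(-28031) = 12202*(-28031) = -342034262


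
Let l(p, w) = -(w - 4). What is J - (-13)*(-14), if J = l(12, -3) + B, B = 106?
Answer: -69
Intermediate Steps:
l(p, w) = 4 - w (l(p, w) = -(-4 + w) = 4 - w)
J = 113 (J = (4 - 1*(-3)) + 106 = (4 + 3) + 106 = 7 + 106 = 113)
J - (-13)*(-14) = 113 - (-13)*(-14) = 113 - 1*182 = 113 - 182 = -69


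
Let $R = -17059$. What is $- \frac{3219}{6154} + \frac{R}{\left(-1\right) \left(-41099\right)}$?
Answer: $- \frac{237278767}{252923246} \approx -0.93815$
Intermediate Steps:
$- \frac{3219}{6154} + \frac{R}{\left(-1\right) \left(-41099\right)} = - \frac{3219}{6154} - \frac{17059}{\left(-1\right) \left(-41099\right)} = \left(-3219\right) \frac{1}{6154} - \frac{17059}{41099} = - \frac{3219}{6154} - \frac{17059}{41099} = - \frac{237278767}{252923246}$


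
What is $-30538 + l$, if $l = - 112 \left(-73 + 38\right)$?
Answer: $-26618$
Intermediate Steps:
$l = 3920$ ($l = \left(-112\right) \left(-35\right) = 3920$)
$-30538 + l = -30538 + 3920 = -26618$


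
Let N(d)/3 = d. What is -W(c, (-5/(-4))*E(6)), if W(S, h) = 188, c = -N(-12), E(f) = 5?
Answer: -188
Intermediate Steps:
N(d) = 3*d
c = 36 (c = -3*(-12) = -1*(-36) = 36)
-W(c, (-5/(-4))*E(6)) = -1*188 = -188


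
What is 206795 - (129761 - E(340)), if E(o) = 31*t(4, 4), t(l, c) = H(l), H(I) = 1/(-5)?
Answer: 385139/5 ≈ 77028.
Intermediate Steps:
H(I) = -⅕
t(l, c) = -⅕
E(o) = -31/5 (E(o) = 31*(-⅕) = -31/5)
206795 - (129761 - E(340)) = 206795 - (129761 - 1*(-31/5)) = 206795 - (129761 + 31/5) = 206795 - 1*648836/5 = 206795 - 648836/5 = 385139/5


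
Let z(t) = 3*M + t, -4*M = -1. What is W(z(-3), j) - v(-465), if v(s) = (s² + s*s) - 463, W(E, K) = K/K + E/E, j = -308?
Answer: -431985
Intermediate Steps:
M = ¼ (M = -¼*(-1) = ¼ ≈ 0.25000)
z(t) = ¾ + t (z(t) = 3*(¼) + t = ¾ + t)
W(E, K) = 2 (W(E, K) = 1 + 1 = 2)
v(s) = -463 + 2*s² (v(s) = (s² + s²) - 463 = 2*s² - 463 = -463 + 2*s²)
W(z(-3), j) - v(-465) = 2 - (-463 + 2*(-465)²) = 2 - (-463 + 2*216225) = 2 - (-463 + 432450) = 2 - 1*431987 = 2 - 431987 = -431985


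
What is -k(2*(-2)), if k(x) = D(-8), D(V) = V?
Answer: 8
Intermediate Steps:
k(x) = -8
-k(2*(-2)) = -1*(-8) = 8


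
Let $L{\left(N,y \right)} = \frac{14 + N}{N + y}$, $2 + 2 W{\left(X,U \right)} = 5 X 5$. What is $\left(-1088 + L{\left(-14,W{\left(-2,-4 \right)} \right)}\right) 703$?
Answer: $-764864$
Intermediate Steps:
$W{\left(X,U \right)} = -1 + \frac{25 X}{2}$ ($W{\left(X,U \right)} = -1 + \frac{5 X 5}{2} = -1 + \frac{25 X}{2}$)
$L{\left(N,y \right)} = \frac{14 + N}{N + y}$
$\left(-1088 + L{\left(-14,W{\left(-2,-4 \right)} \right)}\right) 703 = \left(-1088 + \frac{14 - 14}{-14 + \left(-1 + \frac{25}{2} \left(-2\right)\right)}\right) 703 = \left(-1088 + \frac{1}{-14 - 26} \cdot 0\right) 703 = \left(-1088 + \frac{1}{-40} \cdot 0\right) 703 = \left(-1088 - 0\right) 703 = \left(-1088 + 0\right) 703 = \left(-1088\right) 703 = -764864$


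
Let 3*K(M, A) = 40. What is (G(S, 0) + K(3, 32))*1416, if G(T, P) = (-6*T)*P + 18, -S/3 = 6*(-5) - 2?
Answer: 44368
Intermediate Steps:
S = 96 (S = -3*(6*(-5) - 2) = -3*(-30 - 2) = -3*(-32) = 96)
K(M, A) = 40/3 (K(M, A) = (⅓)*40 = 40/3)
G(T, P) = 18 - 6*P*T (G(T, P) = -6*P*T + 18 = 18 - 6*P*T)
(G(S, 0) + K(3, 32))*1416 = ((18 - 6*0*96) + 40/3)*1416 = ((18 + 0) + 40/3)*1416 = (18 + 40/3)*1416 = (94/3)*1416 = 44368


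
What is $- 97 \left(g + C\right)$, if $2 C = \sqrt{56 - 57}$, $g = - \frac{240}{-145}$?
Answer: $- \frac{4656}{29} - \frac{97 i}{2} \approx -160.55 - 48.5 i$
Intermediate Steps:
$g = \frac{48}{29}$ ($g = \left(-240\right) \left(- \frac{1}{145}\right) = \frac{48}{29} \approx 1.6552$)
$C = \frac{i}{2}$ ($C = \frac{\sqrt{56 - 57}}{2} = \frac{\sqrt{-1}}{2} = \frac{i}{2} \approx 0.5 i$)
$- 97 \left(g + C\right) = - 97 \left(\frac{48}{29} + \frac{i}{2}\right) = - \frac{4656}{29} - \frac{97 i}{2}$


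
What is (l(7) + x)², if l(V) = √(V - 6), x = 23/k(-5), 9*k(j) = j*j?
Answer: 53824/625 ≈ 86.118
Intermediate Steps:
k(j) = j²/9 (k(j) = (j*j)/9 = j²/9)
x = 207/25 (x = 23/(((⅑)*(-5)²)) = 23/(((⅑)*25)) = 23/(25/9) = 23*(9/25) = 207/25 ≈ 8.2800)
l(V) = √(-6 + V)
(l(7) + x)² = (√(-6 + 7) + 207/25)² = (√1 + 207/25)² = (1 + 207/25)² = (232/25)² = 53824/625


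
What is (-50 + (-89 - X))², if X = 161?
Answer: 90000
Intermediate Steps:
(-50 + (-89 - X))² = (-50 + (-89 - 1*161))² = (-50 + (-89 - 161))² = (-50 - 250)² = (-300)² = 90000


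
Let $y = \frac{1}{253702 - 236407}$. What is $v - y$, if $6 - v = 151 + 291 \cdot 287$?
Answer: $- \frac{1446934291}{17295} \approx -83662.0$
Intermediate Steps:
$v = -83662$ ($v = 6 - \left(151 + 291 \cdot 287\right) = 6 - \left(151 + 83517\right) = 6 - 83668 = -83662$)
$y = \frac{1}{17295} \approx 5.782 \cdot 10^{-5}$
$v - y = -83662 - \frac{1}{17295} = - \frac{1446934291}{17295}$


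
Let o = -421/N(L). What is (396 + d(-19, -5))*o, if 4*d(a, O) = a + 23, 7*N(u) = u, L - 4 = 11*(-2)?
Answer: 1169959/18 ≈ 64998.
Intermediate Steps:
L = -18 (L = 4 + 11*(-2) = 4 - 22 = -18)
N(u) = u/7
d(a, O) = 23/4 + a/4 (d(a, O) = (a + 23)/4 = (23 + a)/4 = 23/4 + a/4)
o = 2947/18 (o = -421/((⅐)*(-18)) = -421/(-18/7) = -421*(-7/18) = 2947/18 ≈ 163.72)
(396 + d(-19, -5))*o = (396 + (23/4 + (¼)*(-19)))*(2947/18) = (396 + (23/4 - 19/4))*(2947/18) = (396 + 1)*(2947/18) = 397*(2947/18) = 1169959/18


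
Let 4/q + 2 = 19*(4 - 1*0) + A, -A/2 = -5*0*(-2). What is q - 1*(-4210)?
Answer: 155772/37 ≈ 4210.1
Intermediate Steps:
A = 0 (A = -2*(-5*0)*(-2) = -0*(-2) = -2*0 = 0)
q = 2/37 (q = 4/(-2 + (19*(4 - 1*0) + 0)) = 4/(-2 + (19*(4 + 0) + 0)) = 4/(-2 + (19*4 + 0)) = 4/(-2 + (76 + 0)) = 4/(-2 + 76) = 4/74 = 4*(1/74) = 2/37 ≈ 0.054054)
q - 1*(-4210) = 2/37 - 1*(-4210) = 2/37 + 4210 = 155772/37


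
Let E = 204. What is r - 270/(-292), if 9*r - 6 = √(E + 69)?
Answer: 697/438 + √273/9 ≈ 3.4272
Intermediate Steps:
r = ⅔ + √273/9 (r = ⅔ + √(204 + 69)/9 = ⅔ + √273/9 ≈ 2.5025)
r - 270/(-292) = (⅔ + √273/9) - 270/(-292) = (⅔ + √273/9) - 270*(-1/292) = (⅔ + √273/9) + 135/146 = 697/438 + √273/9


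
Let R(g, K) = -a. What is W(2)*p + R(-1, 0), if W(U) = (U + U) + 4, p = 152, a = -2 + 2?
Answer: 1216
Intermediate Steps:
a = 0
W(U) = 4 + 2*U (W(U) = 2*U + 4 = 4 + 2*U)
R(g, K) = 0 (R(g, K) = -1*0 = 0)
W(2)*p + R(-1, 0) = (4 + 2*2)*152 + 0 = (4 + 4)*152 + 0 = 8*152 + 0 = 1216 + 0 = 1216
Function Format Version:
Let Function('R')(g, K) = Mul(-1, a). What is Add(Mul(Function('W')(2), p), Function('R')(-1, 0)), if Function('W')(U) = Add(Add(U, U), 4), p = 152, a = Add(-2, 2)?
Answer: 1216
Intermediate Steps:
a = 0
Function('W')(U) = Add(4, Mul(2, U)) (Function('W')(U) = Add(Mul(2, U), 4) = Add(4, Mul(2, U)))
Function('R')(g, K) = 0 (Function('R')(g, K) = Mul(-1, 0) = 0)
Add(Mul(Function('W')(2), p), Function('R')(-1, 0)) = Add(Mul(Add(4, Mul(2, 2)), 152), 0) = Add(Mul(Add(4, 4), 152), 0) = Add(Mul(8, 152), 0) = Add(1216, 0) = 1216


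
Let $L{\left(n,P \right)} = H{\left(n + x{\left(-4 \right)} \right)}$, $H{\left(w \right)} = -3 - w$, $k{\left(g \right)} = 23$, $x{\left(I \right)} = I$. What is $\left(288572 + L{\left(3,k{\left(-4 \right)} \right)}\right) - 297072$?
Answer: $-8502$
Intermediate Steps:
$L{\left(n,P \right)} = 1 - n$ ($L{\left(n,P \right)} = -3 - \left(n - 4\right) = -3 - \left(-4 + n\right) = 1 - n$)
$\left(288572 + L{\left(3,k{\left(-4 \right)} \right)}\right) - 297072 = \left(288572 + \left(1 - 3\right)\right) - 297072 = \left(288572 - 2\right) - 297072 = 288570 - 297072 = -8502$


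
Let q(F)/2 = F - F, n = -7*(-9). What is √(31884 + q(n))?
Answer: 2*√7971 ≈ 178.56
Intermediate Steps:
n = 63
q(F) = 0 (q(F) = 2*(F - F) = 2*0 = 0)
√(31884 + q(n)) = √(31884 + 0) = √31884 = 2*√7971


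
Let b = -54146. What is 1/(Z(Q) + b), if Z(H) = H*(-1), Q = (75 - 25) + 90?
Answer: -1/54286 ≈ -1.8421e-5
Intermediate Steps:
Q = 140 (Q = 50 + 90 = 140)
Z(H) = -H
1/(Z(Q) + b) = 1/(-1*140 - 54146) = 1/(-140 - 54146) = 1/(-54286) = -1/54286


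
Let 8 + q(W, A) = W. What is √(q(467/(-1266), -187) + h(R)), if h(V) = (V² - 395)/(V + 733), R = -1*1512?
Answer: I*√2862004605166146/986214 ≈ 54.246*I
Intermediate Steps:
q(W, A) = -8 + W
R = -1512
h(V) = (-395 + V²)/(733 + V)
√(q(467/(-1266), -187) + h(R)) = √((-8 + 467/(-1266)) + (-395 + (-1512)²)/(733 - 1512)) = √((-8 + 467*(-1/1266)) + (-395 + 2286144)/(-779)) = √((-8 - 467/1266) - 1/779*2285749) = √(-10595/1266 - 2285749/779) = √(-2902011739/986214) = I*√2862004605166146/986214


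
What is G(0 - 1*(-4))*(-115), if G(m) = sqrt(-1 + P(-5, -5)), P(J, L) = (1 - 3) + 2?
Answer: -115*I ≈ -115.0*I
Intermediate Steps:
P(J, L) = 0 (P(J, L) = -2 + 2 = 0)
G(m) = I (G(m) = sqrt(-1 + 0) = sqrt(-1) = I)
G(0 - 1*(-4))*(-115) = I*(-115) = -115*I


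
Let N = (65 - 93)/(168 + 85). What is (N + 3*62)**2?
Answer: 2211820900/64009 ≈ 34555.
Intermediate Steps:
N = -28/253 ≈ -0.11067
(N + 3*62)**2 = (-28/253 + 3*62)**2 = (-28/253 + 186)**2 = (47030/253)**2 = 2211820900/64009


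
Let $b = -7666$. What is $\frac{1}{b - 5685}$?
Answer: $- \frac{1}{13351} \approx -7.4901 \cdot 10^{-5}$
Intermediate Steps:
$\frac{1}{b - 5685} = \frac{1}{-7666 - 5685} = \frac{1}{-13351} = - \frac{1}{13351}$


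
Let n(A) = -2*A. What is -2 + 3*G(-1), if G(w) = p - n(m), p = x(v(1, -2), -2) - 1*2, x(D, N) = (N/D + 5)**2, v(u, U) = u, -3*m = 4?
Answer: 11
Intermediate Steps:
m = -4/3 (m = -1/3*4 = -4/3 ≈ -1.3333)
x(D, N) = (5 + N/D)**2
p = 7 (p = (-2 + 5*1)**2/1**2 - 1*2 = 1*(-2 + 5)**2 - 2 = 1*3**2 - 2 = 1*9 - 2 = 9 - 2 = 7)
G(w) = 13/3 (G(w) = 7 - (-2)*(-4)/3 = 7 - 1*8/3 = 7 - 8/3 = 13/3)
-2 + 3*G(-1) = -2 + 3*(13/3) = -2 + 13 = 11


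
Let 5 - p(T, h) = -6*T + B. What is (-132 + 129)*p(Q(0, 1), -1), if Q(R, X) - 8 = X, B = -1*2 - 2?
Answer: -189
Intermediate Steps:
B = -4 (B = -2 - 2 = -4)
Q(R, X) = 8 + X
p(T, h) = 9 + 6*T (p(T, h) = 5 - (-6*T - 4) = 5 - (-4 - 6*T) = 5 + (4 + 6*T) = 9 + 6*T)
(-132 + 129)*p(Q(0, 1), -1) = (-132 + 129)*(9 + 6*(8 + 1)) = -3*(9 + 6*9) = -3*(9 + 54) = -3*63 = -189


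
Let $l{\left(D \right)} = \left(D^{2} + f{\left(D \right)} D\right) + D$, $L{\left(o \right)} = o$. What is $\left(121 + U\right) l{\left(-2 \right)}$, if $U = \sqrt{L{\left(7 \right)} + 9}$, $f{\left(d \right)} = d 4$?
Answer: $2250$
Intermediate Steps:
$f{\left(d \right)} = 4 d$
$l{\left(D \right)} = D + 5 D^{2}$ ($l{\left(D \right)} = \left(D^{2} + 4 D D\right) + D = \left(D^{2} + 4 D^{2}\right) + D = 5 D^{2} + D = D + 5 D^{2}$)
$U = 4$ ($U = \sqrt{7 + 9} = \sqrt{16} = 4$)
$\left(121 + U\right) l{\left(-2 \right)} = \left(121 + 4\right) \left(- 2 \left(1 + 5 \left(-2\right)\right)\right) = 125 \left(- 2 \left(1 - 10\right)\right) = 125 \left(\left(-2\right) \left(-9\right)\right) = 125 \cdot 18 = 2250$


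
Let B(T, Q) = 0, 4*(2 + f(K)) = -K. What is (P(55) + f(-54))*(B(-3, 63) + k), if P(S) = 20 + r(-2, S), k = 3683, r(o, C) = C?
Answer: 637159/2 ≈ 3.1858e+5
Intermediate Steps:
f(K) = -2 - K/4 (f(K) = -2 + (-K)/4 = -2 - K/4)
P(S) = 20 + S
(P(55) + f(-54))*(B(-3, 63) + k) = ((20 + 55) + (-2 - ¼*(-54)))*(0 + 3683) = (75 + (-2 + 27/2))*3683 = (75 + 23/2)*3683 = (173/2)*3683 = 637159/2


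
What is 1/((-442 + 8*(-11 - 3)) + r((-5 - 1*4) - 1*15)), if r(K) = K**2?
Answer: 1/22 ≈ 0.045455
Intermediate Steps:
1/((-442 + 8*(-11 - 3)) + r((-5 - 1*4) - 1*15)) = 1/((-442 + 8*(-11 - 3)) + ((-5 - 1*4) - 1*15)**2) = 1/((-442 + 8*(-14)) + ((-5 - 4) - 15)**2) = 1/((-442 - 112) + (-9 - 15)**2) = 1/(-554 + (-24)**2) = 1/(-554 + 576) = 1/22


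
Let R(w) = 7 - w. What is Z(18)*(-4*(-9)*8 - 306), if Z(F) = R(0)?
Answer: -126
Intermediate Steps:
Z(F) = 7 (Z(F) = 7 - 1*0 = 7 + 0 = 7)
Z(18)*(-4*(-9)*8 - 306) = 7*(-4*(-9)*8 - 306) = 7*(36*8 - 306) = 7*(288 - 306) = 7*(-18) = -126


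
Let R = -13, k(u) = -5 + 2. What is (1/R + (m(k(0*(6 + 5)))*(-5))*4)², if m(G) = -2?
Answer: 269361/169 ≈ 1593.9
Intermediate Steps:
k(u) = -3
(1/R + (m(k(0*(6 + 5)))*(-5))*4)² = (1/(-13) - 2*(-5)*4)² = (-1/13 + 10*4)² = (-1/13 + 40)² = (519/13)² = 269361/169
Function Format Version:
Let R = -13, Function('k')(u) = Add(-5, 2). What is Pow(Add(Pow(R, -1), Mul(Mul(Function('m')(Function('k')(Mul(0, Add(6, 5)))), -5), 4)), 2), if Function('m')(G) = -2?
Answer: Rational(269361, 169) ≈ 1593.9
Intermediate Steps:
Function('k')(u) = -3
Pow(Add(Pow(R, -1), Mul(Mul(Function('m')(Function('k')(Mul(0, Add(6, 5)))), -5), 4)), 2) = Pow(Add(Pow(-13, -1), Mul(Mul(-2, -5), 4)), 2) = Pow(Add(Rational(-1, 13), Mul(10, 4)), 2) = Pow(Add(Rational(-1, 13), 40), 2) = Pow(Rational(519, 13), 2) = Rational(269361, 169)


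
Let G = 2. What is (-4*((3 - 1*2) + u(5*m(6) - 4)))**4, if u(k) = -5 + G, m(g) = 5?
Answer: 4096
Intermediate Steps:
u(k) = -3 (u(k) = -5 + 2 = -3)
(-4*((3 - 1*2) + u(5*m(6) - 4)))**4 = (-4*((3 - 1*2) - 3))**4 = (-4*((3 - 2) - 3))**4 = (-4*(1 - 3))**4 = (-4*(-2))**4 = 8**4 = 4096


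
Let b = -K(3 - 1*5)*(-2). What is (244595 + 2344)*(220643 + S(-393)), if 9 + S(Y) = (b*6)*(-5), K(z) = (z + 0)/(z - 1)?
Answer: 54473261766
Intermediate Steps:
K(z) = z/(-1 + z)
b = 4/3 (b = -(3 - 1*5)/(-1 + (3 - 1*5))*(-2) = -(3 - 5)/(-1 + (3 - 5))*(-2) = -(-2/(-1 - 2))*(-2) = -(-2/(-3))*(-2) = -(-2*(-⅓))*(-2) = -2*(-2)/3 = -1*(-4/3) = 4/3 ≈ 1.3333)
S(Y) = -49 (S(Y) = -9 + ((4/3)*6)*(-5) = -9 + 8*(-5) = -9 - 40 = -49)
(244595 + 2344)*(220643 + S(-393)) = (244595 + 2344)*(220643 - 49) = 246939*220594 = 54473261766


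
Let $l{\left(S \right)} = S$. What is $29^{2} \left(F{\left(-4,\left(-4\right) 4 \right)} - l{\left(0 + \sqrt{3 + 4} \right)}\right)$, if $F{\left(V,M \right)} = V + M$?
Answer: $-16820 - 841 \sqrt{7} \approx -19045.0$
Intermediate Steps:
$F{\left(V,M \right)} = M + V$
$29^{2} \left(F{\left(-4,\left(-4\right) 4 \right)} - l{\left(0 + \sqrt{3 + 4} \right)}\right) = 29^{2} \left(\left(\left(-4\right) 4 - 4\right) - \left(0 + \sqrt{3 + 4}\right)\right) = 841 \left(\left(-16 - 4\right) - \left(0 + \sqrt{7}\right)\right) = 841 \left(-20 - \sqrt{7}\right) = -16820 - 841 \sqrt{7}$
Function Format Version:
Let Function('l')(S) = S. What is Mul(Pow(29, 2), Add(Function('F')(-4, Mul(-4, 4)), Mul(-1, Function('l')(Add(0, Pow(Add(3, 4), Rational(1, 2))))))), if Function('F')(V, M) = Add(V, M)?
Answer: Add(-16820, Mul(-841, Pow(7, Rational(1, 2)))) ≈ -19045.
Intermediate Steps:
Function('F')(V, M) = Add(M, V)
Mul(Pow(29, 2), Add(Function('F')(-4, Mul(-4, 4)), Mul(-1, Function('l')(Add(0, Pow(Add(3, 4), Rational(1, 2))))))) = Mul(Pow(29, 2), Add(Add(Mul(-4, 4), -4), Mul(-1, Add(0, Pow(Add(3, 4), Rational(1, 2)))))) = Mul(841, Add(Add(-16, -4), Mul(-1, Add(0, Pow(7, Rational(1, 2)))))) = Mul(841, Add(-20, Mul(-1, Pow(7, Rational(1, 2))))) = Add(-16820, Mul(-841, Pow(7, Rational(1, 2))))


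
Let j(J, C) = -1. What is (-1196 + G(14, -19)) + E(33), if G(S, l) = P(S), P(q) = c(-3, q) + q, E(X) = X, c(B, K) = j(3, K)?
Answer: -1150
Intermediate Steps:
c(B, K) = -1
P(q) = -1 + q
G(S, l) = -1 + S
(-1196 + G(14, -19)) + E(33) = (-1196 + (-1 + 14)) + 33 = (-1196 + 13) + 33 = -1183 + 33 = -1150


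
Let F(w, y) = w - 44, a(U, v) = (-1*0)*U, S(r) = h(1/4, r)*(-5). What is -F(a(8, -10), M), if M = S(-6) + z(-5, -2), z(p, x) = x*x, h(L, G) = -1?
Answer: 44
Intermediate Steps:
z(p, x) = x²
S(r) = 5 (S(r) = -1*(-5) = 5)
a(U, v) = 0 (a(U, v) = 0*U = 0)
M = 9 (M = 5 + (-2)² = 5 + 4 = 9)
F(w, y) = -44 + w
-F(a(8, -10), M) = -(-44 + 0) = -1*(-44) = 44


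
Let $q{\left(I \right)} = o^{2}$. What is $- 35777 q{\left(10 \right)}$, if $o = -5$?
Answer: $-894425$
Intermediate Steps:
$q{\left(I \right)} = 25$ ($q{\left(I \right)} = \left(-5\right)^{2} = 25$)
$- 35777 q{\left(10 \right)} = \left(-35777\right) 25 = -894425$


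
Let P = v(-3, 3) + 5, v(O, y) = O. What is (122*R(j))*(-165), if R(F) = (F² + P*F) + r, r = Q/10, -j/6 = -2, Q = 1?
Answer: -3383853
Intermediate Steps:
j = 12 (j = -6*(-2) = 12)
r = ⅒ (r = 1/10 = 1*(⅒) = ⅒ ≈ 0.10000)
P = 2 (P = -3 + 5 = 2)
R(F) = ⅒ + F² + 2*F (R(F) = (F² + 2*F) + ⅒ = ⅒ + F² + 2*F)
(122*R(j))*(-165) = (122*(⅒ + 12² + 2*12))*(-165) = (122*(⅒ + 144 + 24))*(-165) = (122*(1681/10))*(-165) = (102541/5)*(-165) = -3383853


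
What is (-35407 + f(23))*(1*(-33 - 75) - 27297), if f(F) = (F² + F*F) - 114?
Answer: 944458515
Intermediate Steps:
f(F) = -114 + 2*F² (f(F) = (F² + F²) - 114 = 2*F² - 114 = -114 + 2*F²)
(-35407 + f(23))*(1*(-33 - 75) - 27297) = (-35407 + (-114 + 2*23²))*(1*(-33 - 75) - 27297) = (-35407 + (-114 + 2*529))*(1*(-108) - 27297) = (-35407 + (-114 + 1058))*(-108 - 27297) = (-35407 + 944)*(-27405) = -34463*(-27405) = 944458515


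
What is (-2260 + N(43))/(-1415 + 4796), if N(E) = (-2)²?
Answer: -752/1127 ≈ -0.66726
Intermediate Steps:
N(E) = 4
(-2260 + N(43))/(-1415 + 4796) = (-2260 + 4)/(-1415 + 4796) = -2256/3381 = -2256*1/3381 = -752/1127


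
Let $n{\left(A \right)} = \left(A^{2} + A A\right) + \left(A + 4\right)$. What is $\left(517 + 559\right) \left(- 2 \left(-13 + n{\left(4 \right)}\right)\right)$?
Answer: $-58104$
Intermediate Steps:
$n{\left(A \right)} = 4 + A + 2 A^{2}$ ($n{\left(A \right)} = \left(A^{2} + A^{2}\right) + \left(4 + A\right) = 2 A^{2} + \left(4 + A\right) = 4 + A + 2 A^{2}$)
$\left(517 + 559\right) \left(- 2 \left(-13 + n{\left(4 \right)}\right)\right) = \left(517 + 559\right) \left(- 2 \left(-13 + \left(4 + 4 + 2 \cdot 4^{2}\right)\right)\right) = 1076 \left(- 2 \left(-13 + \left(4 + 4 + 2 \cdot 16\right)\right)\right) = 1076 \left(- 2 \left(-13 + \left(4 + 4 + 32\right)\right)\right) = 1076 \left(- 2 \left(-13 + 40\right)\right) = 1076 \left(\left(-2\right) 27\right) = 1076 \left(-54\right) = -58104$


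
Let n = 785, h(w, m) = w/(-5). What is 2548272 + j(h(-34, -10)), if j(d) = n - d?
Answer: 12745251/5 ≈ 2.5490e+6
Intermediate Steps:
h(w, m) = -w/5 (h(w, m) = w*(-1/5) = -w/5)
j(d) = 785 - d
2548272 + j(h(-34, -10)) = 2548272 + (785 - (-1)*(-34)/5) = 2548272 + (785 - 1*34/5) = 2548272 + (785 - 34/5) = 2548272 + 3891/5 = 12745251/5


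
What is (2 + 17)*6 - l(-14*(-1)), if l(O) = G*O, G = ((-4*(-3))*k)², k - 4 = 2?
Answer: -72462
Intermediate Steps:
k = 6 (k = 4 + 2 = 6)
G = 5184 (G = (-4*(-3)*6)² = (12*6)² = 72² = 5184)
l(O) = 5184*O
(2 + 17)*6 - l(-14*(-1)) = (2 + 17)*6 - 5184*(-14*(-1)) = 19*6 - 5184*14 = 114 - 1*72576 = 114 - 72576 = -72462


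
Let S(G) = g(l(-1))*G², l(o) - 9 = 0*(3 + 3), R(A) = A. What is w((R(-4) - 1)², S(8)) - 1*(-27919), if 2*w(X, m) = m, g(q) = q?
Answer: 28207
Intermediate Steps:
l(o) = 9 (l(o) = 9 + 0*(3 + 3) = 9 + 0*6 = 9 + 0 = 9)
S(G) = 9*G²
w(X, m) = m/2
w((R(-4) - 1)², S(8)) - 1*(-27919) = (9*8²)/2 - 1*(-27919) = (9*64)/2 + 27919 = (½)*576 + 27919 = 288 + 27919 = 28207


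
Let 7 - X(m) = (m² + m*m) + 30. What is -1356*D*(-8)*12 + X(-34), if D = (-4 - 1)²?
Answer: 3252065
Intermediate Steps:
X(m) = -23 - 2*m² (X(m) = 7 - ((m² + m*m) + 30) = 7 - ((m² + m²) + 30) = 7 - (2*m² + 30) = 7 - (30 + 2*m²) = 7 + (-30 - 2*m²) = -23 - 2*m²)
D = 25 (D = (-5)² = 25)
-1356*D*(-8)*12 + X(-34) = -1356*25*(-8)*12 + (-23 - 2*(-34)²) = -(-271200)*12 + (-23 - 2*1156) = -1356*(-2400) + (-23 - 2312) = 3254400 - 2335 = 3252065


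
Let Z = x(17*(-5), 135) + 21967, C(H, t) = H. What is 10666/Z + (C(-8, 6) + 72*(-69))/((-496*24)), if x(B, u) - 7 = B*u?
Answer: 11200693/7811256 ≈ 1.4339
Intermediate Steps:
x(B, u) = 7 + B*u
Z = 10499 (Z = (7 + (17*(-5))*135) + 21967 = (7 - 85*135) + 21967 = (7 - 11475) + 21967 = -11468 + 21967 = 10499)
10666/Z + (C(-8, 6) + 72*(-69))/((-496*24)) = 10666/10499 + (-8 + 72*(-69))/((-496*24)) = 10666*(1/10499) + (-8 - 4968)/(-11904) = 10666/10499 - 4976*(-1/11904) = 10666/10499 + 311/744 = 11200693/7811256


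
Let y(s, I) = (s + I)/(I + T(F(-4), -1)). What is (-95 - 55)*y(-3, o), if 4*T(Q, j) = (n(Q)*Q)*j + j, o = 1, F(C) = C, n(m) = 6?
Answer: 400/9 ≈ 44.444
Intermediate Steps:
T(Q, j) = j/4 + 3*Q*j/2 (T(Q, j) = ((6*Q)*j + j)/4 = (6*Q*j + j)/4 = (j + 6*Q*j)/4 = j/4 + 3*Q*j/2)
y(s, I) = (I + s)/(23/4 + I) (y(s, I) = (s + I)/(I + (¼)*(-1)*(1 + 6*(-4))) = (I + s)/(I + (¼)*(-1)*(1 - 24)) = (I + s)/(I + (¼)*(-1)*(-23)) = (I + s)/(I + 23/4) = (I + s)/(23/4 + I))
(-95 - 55)*y(-3, o) = (-95 - 55)*(4*(1 - 3)/(23 + 4*1)) = -600*(-2)/(23 + 4) = -600*(-2)/27 = -150*(-8/27) = 400/9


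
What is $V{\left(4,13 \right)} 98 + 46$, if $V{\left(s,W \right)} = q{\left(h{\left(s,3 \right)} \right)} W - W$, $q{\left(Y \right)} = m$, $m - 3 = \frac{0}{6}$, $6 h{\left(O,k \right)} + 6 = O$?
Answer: $2594$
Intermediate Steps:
$h{\left(O,k \right)} = -1 + \frac{O}{6}$
$m = 3$ ($m = 3 + \frac{0}{6} = 3 + 0 \cdot \frac{1}{6} = 3 + 0 = 3$)
$q{\left(Y \right)} = 3$
$V{\left(s,W \right)} = 2 W$ ($V{\left(s,W \right)} = 3 W - W = 2 W$)
$V{\left(4,13 \right)} 98 + 46 = 2 \cdot 13 \cdot 98 + 46 = 26 \cdot 98 + 46 = 2548 + 46 = 2594$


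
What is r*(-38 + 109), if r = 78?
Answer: 5538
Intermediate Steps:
r*(-38 + 109) = 78*(-38 + 109) = 78*71 = 5538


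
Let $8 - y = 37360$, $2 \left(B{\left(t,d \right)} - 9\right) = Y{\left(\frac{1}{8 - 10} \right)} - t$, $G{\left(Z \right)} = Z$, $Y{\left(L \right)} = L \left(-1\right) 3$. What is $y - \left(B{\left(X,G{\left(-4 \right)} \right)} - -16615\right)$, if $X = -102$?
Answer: $- \frac{216111}{4} \approx -54028.0$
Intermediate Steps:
$Y{\left(L \right)} = - 3 L$ ($Y{\left(L \right)} = - L 3 = - 3 L$)
$B{\left(t,d \right)} = \frac{39}{4} - \frac{t}{2}$ ($B{\left(t,d \right)} = 9 + \frac{- \frac{3}{8 - 10} - t}{2} = 9 + \frac{- \frac{3}{-2} - t}{2} = 9 + \frac{\left(-3\right) \left(- \frac{1}{2}\right) - t}{2} = 9 + \frac{\frac{3}{2} - t}{2} = 9 - \left(- \frac{3}{4} + \frac{t}{2}\right) = \frac{39}{4} - \frac{t}{2}$)
$y = -37352$ ($y = 8 - 37360 = -37352$)
$y - \left(B{\left(X,G{\left(-4 \right)} \right)} - -16615\right) = -37352 - \left(\left(\frac{39}{4} - -51\right) - -16615\right) = -37352 - \left(\left(\frac{39}{4} + 51\right) + 16615\right) = -37352 - \left(\frac{243}{4} + 16615\right) = -37352 - \frac{66703}{4} = - \frac{216111}{4}$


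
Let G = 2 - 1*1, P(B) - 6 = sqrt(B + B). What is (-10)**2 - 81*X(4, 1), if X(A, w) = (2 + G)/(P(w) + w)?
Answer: 2999/47 + 243*sqrt(2)/47 ≈ 71.120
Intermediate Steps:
P(B) = 6 + sqrt(2)*sqrt(B) (P(B) = 6 + sqrt(B + B) = 6 + sqrt(2*B) = 6 + sqrt(2)*sqrt(B))
G = 1 (G = 2 - 1 = 1)
X(A, w) = 3/(6 + w + sqrt(2)*sqrt(w)) (X(A, w) = (2 + 1)/((6 + sqrt(2)*sqrt(w)) + w) = 3/(6 + w + sqrt(2)*sqrt(w)))
(-10)**2 - 81*X(4, 1) = (-10)**2 - 243/(6 + 1 + sqrt(2)*sqrt(1)) = 100 - 243/(6 + 1 + sqrt(2)*1) = 100 - 243/(6 + 1 + sqrt(2)) = 100 - 243/(7 + sqrt(2))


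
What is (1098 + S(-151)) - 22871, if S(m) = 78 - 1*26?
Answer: -21721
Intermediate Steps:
S(m) = 52 (S(m) = 78 - 26 = 52)
(1098 + S(-151)) - 22871 = (1098 + 52) - 22871 = 1150 - 22871 = -21721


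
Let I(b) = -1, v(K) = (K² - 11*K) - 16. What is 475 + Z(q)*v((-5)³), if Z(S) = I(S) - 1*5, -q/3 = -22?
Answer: -101429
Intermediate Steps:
q = 66 (q = -3*(-22) = 66)
v(K) = -16 + K² - 11*K
Z(S) = -6 (Z(S) = -1 - 1*5 = -1 - 5 = -6)
475 + Z(q)*v((-5)³) = 475 - 6*(-16 + ((-5)³)² - 11*(-5)³) = 475 - 6*(-16 + (-125)² - 11*(-125)) = 475 - 6*(-16 + 15625 + 1375) = 475 - 6*16984 = 475 - 101904 = -101429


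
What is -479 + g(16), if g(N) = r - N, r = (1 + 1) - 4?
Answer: -497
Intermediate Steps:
r = -2 (r = 2 - 4 = -2)
g(N) = -2 - N
-479 + g(16) = -479 + (-2 - 1*16) = -479 + (-2 - 16) = -479 - 18 = -497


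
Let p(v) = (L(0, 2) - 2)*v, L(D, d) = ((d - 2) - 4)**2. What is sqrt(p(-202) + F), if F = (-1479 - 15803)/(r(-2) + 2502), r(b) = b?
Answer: I*sqrt(7087282)/50 ≈ 53.244*I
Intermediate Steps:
F = -8641/1250 (F = (-1479 - 15803)/(-2 + 2502) = -17282/2500 = -17282*1/2500 = -8641/1250 ≈ -6.9128)
L(D, d) = (-6 + d)**2 (L(D, d) = ((-2 + d) - 4)**2 = (-6 + d)**2)
p(v) = 14*v (p(v) = ((-6 + 2)**2 - 2)*v = ((-4)**2 - 2)*v = (16 - 2)*v = 14*v)
sqrt(p(-202) + F) = sqrt(14*(-202) - 8641/1250) = sqrt(-2828 - 8641/1250) = sqrt(-3543641/1250) = I*sqrt(7087282)/50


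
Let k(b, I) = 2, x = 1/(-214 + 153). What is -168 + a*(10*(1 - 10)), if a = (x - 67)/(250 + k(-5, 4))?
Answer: -8788/61 ≈ -144.07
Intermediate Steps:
x = -1/61 (x = 1/(-61) = -1/61 ≈ -0.016393)
a = -146/549 (a = (-1/61 - 67)/(250 + 2) = -4088/61/252 = -4088/61*1/252 = -146/549 ≈ -0.26594)
-168 + a*(10*(1 - 10)) = -168 - 1460*(1 - 10)/549 = -168 - 1460*(-9)/549 = -168 - 146/549*(-90) = -168 + 1460/61 = -8788/61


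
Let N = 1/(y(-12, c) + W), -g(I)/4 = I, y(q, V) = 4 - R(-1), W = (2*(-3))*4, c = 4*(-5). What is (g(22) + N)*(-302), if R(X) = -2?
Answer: 239335/9 ≈ 26593.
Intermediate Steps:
c = -20
W = -24 (W = -6*4 = -24)
y(q, V) = 6 (y(q, V) = 4 - 1*(-2) = 4 + 2 = 6)
g(I) = -4*I
N = -1/18 (N = 1/(6 - 24) = 1/(-18) = -1/18 ≈ -0.055556)
(g(22) + N)*(-302) = (-4*22 - 1/18)*(-302) = (-88 - 1/18)*(-302) = -1585/18*(-302) = 239335/9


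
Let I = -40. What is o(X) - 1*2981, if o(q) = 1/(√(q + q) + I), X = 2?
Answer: -113279/38 ≈ -2981.0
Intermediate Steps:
o(q) = 1/(-40 + √2*√q) (o(q) = 1/(√(q + q) - 40) = 1/(√(2*q) - 40) = 1/(√2*√q - 40) = 1/(-40 + √2*√q))
o(X) - 1*2981 = 1/(-40 + √2*√2) - 1*2981 = 1/(-40 + 2) - 2981 = 1/(-38) - 2981 = -1/38 - 2981 = -113279/38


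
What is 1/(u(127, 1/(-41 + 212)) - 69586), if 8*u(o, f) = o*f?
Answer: -1368/95193521 ≈ -1.4371e-5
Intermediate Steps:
u(o, f) = f*o/8 (u(o, f) = (o*f)/8 = (f*o)/8 = f*o/8)
1/(u(127, 1/(-41 + 212)) - 69586) = 1/((⅛)*127/(-41 + 212) - 69586) = 1/((⅛)*127/171 - 69586) = 1/((⅛)*(1/171)*127 - 69586) = 1/(127/1368 - 69586) = 1/(-95193521/1368) = -1368/95193521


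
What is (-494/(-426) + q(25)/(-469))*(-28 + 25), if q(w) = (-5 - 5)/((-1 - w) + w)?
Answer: -113713/33299 ≈ -3.4149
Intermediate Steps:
q(w) = 10 (q(w) = -10/(-1) = -10*(-1) = 10)
(-494/(-426) + q(25)/(-469))*(-28 + 25) = (-494/(-426) + 10/(-469))*(-28 + 25) = (-494*(-1/426) + 10*(-1/469))*(-3) = (247/213 - 10/469)*(-3) = (113713/99897)*(-3) = -113713/33299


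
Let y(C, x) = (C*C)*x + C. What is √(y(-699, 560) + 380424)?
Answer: √273996285 ≈ 16553.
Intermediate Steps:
y(C, x) = C + x*C² (y(C, x) = C²*x + C = x*C² + C = C + x*C²)
√(y(-699, 560) + 380424) = √(-699*(1 - 699*560) + 380424) = √(-699*(1 - 391440) + 380424) = √(-699*(-391439) + 380424) = √(273615861 + 380424) = √273996285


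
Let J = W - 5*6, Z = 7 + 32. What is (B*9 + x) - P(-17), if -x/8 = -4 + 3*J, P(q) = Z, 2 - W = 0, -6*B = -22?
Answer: 698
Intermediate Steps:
B = 11/3 (B = -⅙*(-22) = 11/3 ≈ 3.6667)
W = 2 (W = 2 - 1*0 = 2 + 0 = 2)
Z = 39
J = -28 (J = 2 - 5*6 = 2 - 30 = -28)
P(q) = 39
x = 704 (x = -8*(-4 + 3*(-28)) = -8*(-4 - 84) = -8*(-88) = 704)
(B*9 + x) - P(-17) = ((11/3)*9 + 704) - 1*39 = (33 + 704) - 39 = 737 - 39 = 698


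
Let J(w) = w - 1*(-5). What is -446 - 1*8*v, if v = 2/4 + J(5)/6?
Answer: -1390/3 ≈ -463.33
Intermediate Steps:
J(w) = 5 + w (J(w) = w + 5 = 5 + w)
v = 13/6 (v = 2/4 + (5 + 5)/6 = 2*(¼) + 10*(⅙) = ½ + 5/3 = 13/6 ≈ 2.1667)
-446 - 1*8*v = -446 - 1*8*13/6 = -446 - 8*13/6 = -446 - 1*52/3 = -446 - 52/3 = -1390/3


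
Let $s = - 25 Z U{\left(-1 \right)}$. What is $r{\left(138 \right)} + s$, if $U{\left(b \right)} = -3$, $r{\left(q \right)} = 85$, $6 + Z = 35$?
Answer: $2260$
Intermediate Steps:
$Z = 29$ ($Z = -6 + 35 = 29$)
$s = 2175$ ($s = \left(-25\right) 29 \left(-3\right) = \left(-725\right) \left(-3\right) = 2175$)
$r{\left(138 \right)} + s = 85 + 2175 = 2260$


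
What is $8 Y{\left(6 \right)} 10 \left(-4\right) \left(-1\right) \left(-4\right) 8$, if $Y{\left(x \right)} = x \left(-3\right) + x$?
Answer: $122880$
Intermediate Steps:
$Y{\left(x \right)} = - 2 x$ ($Y{\left(x \right)} = - 3 x + x = - 2 x$)
$8 Y{\left(6 \right)} 10 \left(-4\right) \left(-1\right) \left(-4\right) 8 = 8 \left(\left(-2\right) 6\right) 10 \left(-4\right) \left(-1\right) \left(-4\right) 8 = 8 \left(-12\right) 10 \cdot 4 \left(-4\right) 8 = \left(-96\right) 10 \left(\left(-16\right) 8\right) = \left(-960\right) \left(-128\right) = 122880$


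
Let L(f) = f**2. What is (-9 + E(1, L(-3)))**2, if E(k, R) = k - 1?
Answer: 81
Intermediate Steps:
E(k, R) = -1 + k
(-9 + E(1, L(-3)))**2 = (-9 + (-1 + 1))**2 = (-9 + 0)**2 = (-9)**2 = 81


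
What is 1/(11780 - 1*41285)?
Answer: -1/29505 ≈ -3.3893e-5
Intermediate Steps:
1/(11780 - 1*41285) = 1/(11780 - 41285) = 1/(-29505) = -1/29505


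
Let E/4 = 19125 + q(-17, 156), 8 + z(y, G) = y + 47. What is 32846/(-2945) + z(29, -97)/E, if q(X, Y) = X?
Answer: -36915959/3310180 ≈ -11.152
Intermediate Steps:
z(y, G) = 39 + y (z(y, G) = -8 + (y + 47) = -8 + (47 + y) = 39 + y)
E = 76432 (E = 4*(19125 - 17) = 4*19108 = 76432)
32846/(-2945) + z(29, -97)/E = 32846/(-2945) + (39 + 29)/76432 = 32846*(-1/2945) + 68*(1/76432) = -32846/2945 + 1/1124 = -36915959/3310180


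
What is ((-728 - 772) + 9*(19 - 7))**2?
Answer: 1937664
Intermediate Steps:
((-728 - 772) + 9*(19 - 7))**2 = (-1500 + 9*12)**2 = (-1500 + 108)**2 = (-1392)**2 = 1937664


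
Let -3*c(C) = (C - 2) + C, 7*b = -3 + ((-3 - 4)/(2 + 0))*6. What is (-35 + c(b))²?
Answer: 452929/441 ≈ 1027.1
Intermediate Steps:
b = -24/7 (b = (-3 + ((-3 - 4)/(2 + 0))*6)/7 = (-3 - 7/2*6)/7 = (-3 - 21)/7 = (⅐)*(-24) = -24/7 ≈ -3.4286)
c(C) = ⅔ - 2*C/3 (c(C) = -((C - 2) + C)/3 = -((-2 + C) + C)/3 = -(-2 + 2*C)/3 = ⅔ - 2*C/3)
(-35 + c(b))² = (-35 + (⅔ - ⅔*(-24/7)))² = (-35 + (⅔ + 16/7))² = (-35 + 62/21)² = (-673/21)² = 452929/441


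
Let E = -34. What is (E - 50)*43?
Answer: -3612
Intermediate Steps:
(E - 50)*43 = (-34 - 50)*43 = -84*43 = -3612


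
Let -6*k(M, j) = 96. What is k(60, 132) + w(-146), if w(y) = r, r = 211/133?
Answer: -1917/133 ≈ -14.414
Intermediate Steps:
k(M, j) = -16 (k(M, j) = -⅙*96 = -16)
r = 211/133 (r = 211*(1/133) = 211/133 ≈ 1.5865)
w(y) = 211/133
k(60, 132) + w(-146) = -16 + 211/133 = -1917/133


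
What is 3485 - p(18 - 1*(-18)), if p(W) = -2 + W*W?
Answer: 2191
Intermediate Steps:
p(W) = -2 + W²
3485 - p(18 - 1*(-18)) = 3485 - (-2 + (18 - 1*(-18))²) = 3485 - (-2 + (18 + 18)²) = 3485 - (-2 + 36²) = 3485 - (-2 + 1296) = 3485 - 1*1294 = 3485 - 1294 = 2191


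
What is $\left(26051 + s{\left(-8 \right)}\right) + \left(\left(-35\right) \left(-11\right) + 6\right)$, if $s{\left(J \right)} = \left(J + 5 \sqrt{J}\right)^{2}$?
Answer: $26306 - 160 i \sqrt{2} \approx 26306.0 - 226.27 i$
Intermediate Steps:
$\left(26051 + s{\left(-8 \right)}\right) + \left(\left(-35\right) \left(-11\right) + 6\right) = \left(26051 + \left(-8 + 5 \sqrt{-8}\right)^{2}\right) + \left(\left(-35\right) \left(-11\right) + 6\right) = \left(26051 + \left(-8 + 5 \cdot 2 i \sqrt{2}\right)^{2}\right) + \left(385 + 6\right) = \left(26051 + \left(-8 + 10 i \sqrt{2}\right)^{2}\right) + 391 = 26442 + \left(-8 + 10 i \sqrt{2}\right)^{2}$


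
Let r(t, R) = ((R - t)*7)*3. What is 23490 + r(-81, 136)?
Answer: 28047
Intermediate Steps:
r(t, R) = -21*t + 21*R (r(t, R) = (-7*t + 7*R)*3 = -21*t + 21*R)
23490 + r(-81, 136) = 23490 + (-21*(-81) + 21*136) = 23490 + (1701 + 2856) = 23490 + 4557 = 28047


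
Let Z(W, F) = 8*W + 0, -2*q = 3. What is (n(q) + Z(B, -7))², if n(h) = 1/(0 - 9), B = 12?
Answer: 744769/81 ≈ 9194.7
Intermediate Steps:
q = -3/2 (q = -½*3 = -3/2 ≈ -1.5000)
Z(W, F) = 8*W
n(h) = -⅑ (n(h) = 1/(-9) = -⅑)
(n(q) + Z(B, -7))² = (-⅑ + 8*12)² = (-⅑ + 96)² = (863/9)² = 744769/81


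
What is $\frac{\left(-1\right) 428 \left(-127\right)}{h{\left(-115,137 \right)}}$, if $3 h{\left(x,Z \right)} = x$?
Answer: $- \frac{163068}{115} \approx -1418.0$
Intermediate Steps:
$h{\left(x,Z \right)} = \frac{x}{3}$
$\frac{\left(-1\right) 428 \left(-127\right)}{h{\left(-115,137 \right)}} = \frac{\left(-1\right) 428 \left(-127\right)}{\frac{1}{3} \left(-115\right)} = \frac{\left(-1\right) \left(-54356\right)}{- \frac{115}{3}} = 54356 \left(- \frac{3}{115}\right) = - \frac{163068}{115}$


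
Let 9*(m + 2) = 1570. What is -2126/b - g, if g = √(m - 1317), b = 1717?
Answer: -2126/1717 - I*√10301/3 ≈ -1.2382 - 33.831*I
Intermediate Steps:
m = 1552/9 (m = -2 + (⅑)*1570 = -2 + 1570/9 = 1552/9 ≈ 172.44)
g = I*√10301/3 (g = √(1552/9 - 1317) = √(-10301/9) = I*√10301/3 ≈ 33.831*I)
-2126/b - g = -2126/1717 - I*√10301/3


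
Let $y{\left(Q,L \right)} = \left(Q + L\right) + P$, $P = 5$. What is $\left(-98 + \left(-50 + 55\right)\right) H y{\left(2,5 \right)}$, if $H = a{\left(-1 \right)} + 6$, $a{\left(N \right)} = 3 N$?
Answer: $-3348$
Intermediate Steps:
$y{\left(Q,L \right)} = 5 + L + Q$ ($y{\left(Q,L \right)} = \left(Q + L\right) + 5 = \left(L + Q\right) + 5 = 5 + L + Q$)
$H = 3$ ($H = 3 \left(-1\right) + 6 = -3 + 6 = 3$)
$\left(-98 + \left(-50 + 55\right)\right) H y{\left(2,5 \right)} = \left(-98 + \left(-50 + 55\right)\right) 3 \left(5 + 5 + 2\right) = \left(-98 + 5\right) 3 \cdot 12 = \left(-93\right) 36 = -3348$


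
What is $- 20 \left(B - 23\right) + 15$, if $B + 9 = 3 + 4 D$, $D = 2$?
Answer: $435$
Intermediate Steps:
$B = 2$ ($B = -9 + \left(3 + 4 \cdot 2\right) = -9 + \left(3 + 8\right) = -9 + 11 = 2$)
$- 20 \left(B - 23\right) + 15 = - 20 \left(2 - 23\right) + 15 = \left(-20\right) \left(-21\right) + 15 = 420 + 15 = 435$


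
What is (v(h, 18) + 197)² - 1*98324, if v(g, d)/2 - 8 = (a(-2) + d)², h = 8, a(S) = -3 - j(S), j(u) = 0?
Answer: 341245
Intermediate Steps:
a(S) = -3 (a(S) = -3 - 1*0 = -3 + 0 = -3)
v(g, d) = 16 + 2*(-3 + d)²
(v(h, 18) + 197)² - 1*98324 = ((16 + 2*(-3 + 18)²) + 197)² - 1*98324 = ((16 + 2*15²) + 197)² - 98324 = ((16 + 2*225) + 197)² - 98324 = ((16 + 450) + 197)² - 98324 = (466 + 197)² - 98324 = 663² - 98324 = 439569 - 98324 = 341245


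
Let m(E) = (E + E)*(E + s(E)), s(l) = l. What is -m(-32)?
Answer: -4096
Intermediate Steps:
m(E) = 4*E² (m(E) = (E + E)*(E + E) = (2*E)*(2*E) = 4*E²)
-m(-32) = -4*(-32)² = -4*1024 = -1*4096 = -4096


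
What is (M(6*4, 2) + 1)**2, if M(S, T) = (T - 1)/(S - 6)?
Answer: 361/324 ≈ 1.1142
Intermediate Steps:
M(S, T) = (-1 + T)/(-6 + S)
(M(6*4, 2) + 1)**2 = ((-1 + 2)/(-6 + 6*4) + 1)**2 = (1/(-6 + 24) + 1)**2 = (1/18 + 1)**2 = (19/18)**2 = 361/324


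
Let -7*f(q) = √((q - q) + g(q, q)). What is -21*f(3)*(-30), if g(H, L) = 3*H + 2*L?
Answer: -90*√15 ≈ -348.57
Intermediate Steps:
g(H, L) = 2*L + 3*H
f(q) = -√5*√q/7 (f(q) = -√((q - q) + (2*q + 3*q))/7 = -√(0 + 5*q)/7 = -√5*√q/7)
-21*f(3)*(-30) = -(-3)*√5*√3*(-30) = -(-3)*√15*(-30) = (3*√15)*(-30) = -90*√15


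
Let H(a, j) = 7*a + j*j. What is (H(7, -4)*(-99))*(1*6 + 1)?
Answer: -45045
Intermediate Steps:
H(a, j) = j² + 7*a (H(a, j) = 7*a + j² = j² + 7*a)
(H(7, -4)*(-99))*(1*6 + 1) = (((-4)² + 7*7)*(-99))*(1*6 + 1) = ((16 + 49)*(-99))*(6 + 1) = (65*(-99))*7 = -6435*7 = -45045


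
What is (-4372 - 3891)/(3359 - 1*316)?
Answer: -8263/3043 ≈ -2.7154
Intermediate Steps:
(-4372 - 3891)/(3359 - 1*316) = -8263/(3359 - 316) = -8263/3043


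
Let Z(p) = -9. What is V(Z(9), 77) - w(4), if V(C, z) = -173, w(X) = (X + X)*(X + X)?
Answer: -237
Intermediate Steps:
w(X) = 4*X**2 (w(X) = (2*X)*(2*X) = 4*X**2)
V(Z(9), 77) - w(4) = -173 - 4*4**2 = -173 - 4*16 = -173 - 1*64 = -173 - 64 = -237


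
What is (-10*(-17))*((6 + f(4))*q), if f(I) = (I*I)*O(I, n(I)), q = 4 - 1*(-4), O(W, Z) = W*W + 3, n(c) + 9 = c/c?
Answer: 421600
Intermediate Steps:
n(c) = -8 (n(c) = -9 + c/c = -9 + 1 = -8)
O(W, Z) = 3 + W² (O(W, Z) = W² + 3 = 3 + W²)
q = 8 (q = 4 + 4 = 8)
f(I) = I²*(3 + I²) (f(I) = (I*I)*(3 + I²) = I²*(3 + I²))
(-10*(-17))*((6 + f(4))*q) = (-10*(-17))*((6 + 4²*(3 + 4²))*8) = 170*((6 + 16*(3 + 16))*8) = 170*((6 + 16*19)*8) = 170*((6 + 304)*8) = 170*(310*8) = 170*2480 = 421600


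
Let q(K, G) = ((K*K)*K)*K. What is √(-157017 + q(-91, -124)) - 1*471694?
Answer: -471694 + 2*√17104486 ≈ -4.6342e+5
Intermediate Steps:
q(K, G) = K⁴ (q(K, G) = (K²*K)*K = K³*K = K⁴)
√(-157017 + q(-91, -124)) - 1*471694 = √(-157017 + (-91)⁴) - 1*471694 = √(-157017 + 68574961) - 471694 = √68417944 - 471694 = 2*√17104486 - 471694 = -471694 + 2*√17104486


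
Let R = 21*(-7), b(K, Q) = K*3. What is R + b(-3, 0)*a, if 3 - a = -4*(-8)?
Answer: 114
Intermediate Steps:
b(K, Q) = 3*K
R = -147
a = -29 (a = 3 - (-4)*(-8) = 3 - 1*32 = 3 - 32 = -29)
R + b(-3, 0)*a = -147 + (3*(-3))*(-29) = -147 - 9*(-29) = -147 + 261 = 114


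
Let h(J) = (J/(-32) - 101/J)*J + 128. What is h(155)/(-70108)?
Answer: 23161/2243456 ≈ 0.010324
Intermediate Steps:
h(J) = 128 + J*(-101/J - J/32) (h(J) = (J*(-1/32) - 101/J)*J + 128 = (-J/32 - 101/J)*J + 128 = (-101/J - J/32)*J + 128 = J*(-101/J - J/32) + 128 = 128 + J*(-101/J - J/32))
h(155)/(-70108) = (27 - 1/32*155**2)/(-70108) = (27 - 1/32*24025)*(-1/70108) = (27 - 24025/32)*(-1/70108) = -23161/32*(-1/70108) = 23161/2243456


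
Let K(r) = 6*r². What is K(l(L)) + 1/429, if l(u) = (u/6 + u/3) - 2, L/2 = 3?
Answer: 2575/429 ≈ 6.0023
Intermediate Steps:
L = 6 (L = 2*3 = 6)
l(u) = -2 + u/2 (l(u) = (u*(⅙) + u*(⅓)) - 2 = (u/6 + u/3) - 2 = u/2 - 2 = -2 + u/2)
K(l(L)) + 1/429 = 6*(-2 + (½)*6)² + 1/429 = 6*(-2 + 3)² + 1/429 = 6*1² + 1/429 = 6*1 + 1/429 = 6 + 1/429 = 2575/429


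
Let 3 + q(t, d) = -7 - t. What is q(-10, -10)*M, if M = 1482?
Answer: 0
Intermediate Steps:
q(t, d) = -10 - t (q(t, d) = -3 + (-7 - t) = -10 - t)
q(-10, -10)*M = (-10 - 1*(-10))*1482 = (-10 + 10)*1482 = 0*1482 = 0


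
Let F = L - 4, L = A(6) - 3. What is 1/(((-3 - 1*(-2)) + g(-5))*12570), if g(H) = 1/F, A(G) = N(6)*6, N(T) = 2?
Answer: -1/10056 ≈ -9.9443e-5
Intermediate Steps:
A(G) = 12 (A(G) = 2*6 = 12)
L = 9 (L = 12 - 3 = 9)
F = 5 (F = 9 - 4 = 5)
g(H) = 1/5
1/(((-3 - 1*(-2)) + g(-5))*12570) = 1/(((-3 - 1*(-2)) + 1/5)*12570) = (1/12570)/((-3 + 2) + 1/5) = (1/12570)/(-1 + 1/5) = (1/12570)/(-4/5) = -5/4*1/12570 = -1/10056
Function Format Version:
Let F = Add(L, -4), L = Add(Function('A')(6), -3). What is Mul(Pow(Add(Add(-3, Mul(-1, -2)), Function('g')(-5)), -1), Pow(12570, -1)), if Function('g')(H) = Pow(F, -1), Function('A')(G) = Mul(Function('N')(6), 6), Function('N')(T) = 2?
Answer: Rational(-1, 10056) ≈ -9.9443e-5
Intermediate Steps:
Function('A')(G) = 12 (Function('A')(G) = Mul(2, 6) = 12)
L = 9 (L = Add(12, -3) = 9)
F = 5 (F = Add(9, -4) = 5)
Function('g')(H) = Rational(1, 5) (Function('g')(H) = Pow(5, -1) = Rational(1, 5))
Mul(Pow(Add(Add(-3, Mul(-1, -2)), Function('g')(-5)), -1), Pow(12570, -1)) = Mul(Pow(Add(Add(-3, Mul(-1, -2)), Rational(1, 5)), -1), Pow(12570, -1)) = Mul(Pow(Add(Add(-3, 2), Rational(1, 5)), -1), Rational(1, 12570)) = Mul(Pow(Add(-1, Rational(1, 5)), -1), Rational(1, 12570)) = Mul(Pow(Rational(-4, 5), -1), Rational(1, 12570)) = Mul(Rational(-5, 4), Rational(1, 12570)) = Rational(-1, 10056)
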